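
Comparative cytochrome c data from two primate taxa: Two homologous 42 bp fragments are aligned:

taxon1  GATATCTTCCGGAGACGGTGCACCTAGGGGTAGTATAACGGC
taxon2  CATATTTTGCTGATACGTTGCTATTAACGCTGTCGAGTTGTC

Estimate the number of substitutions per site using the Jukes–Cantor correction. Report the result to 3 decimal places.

0.824

The sequences differ at 21 of 42 sites, so p = 21/42 = 0.5.
d = −(3/4) ln(1 − 4p/3) = −0.75 ln(1 − 0.666667) = −0.75 ln(0.333333)
  = −0.75 × (-1.098613) = 0.823960 substitutions/site.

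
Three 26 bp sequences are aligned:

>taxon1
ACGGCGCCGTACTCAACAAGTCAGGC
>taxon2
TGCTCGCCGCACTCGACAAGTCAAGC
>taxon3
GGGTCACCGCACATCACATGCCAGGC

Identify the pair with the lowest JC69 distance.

taxon1–taxon2: 7/26 differ, p = 0.269, d = 0.334.
taxon1–taxon3: 10/26 differ, p = 0.385, d = 0.539.
taxon2–taxon3: 9/26 differ, p = 0.346, d = 0.464.
The smallest distance is between taxon1 and taxon2.

taxon1 and taxon2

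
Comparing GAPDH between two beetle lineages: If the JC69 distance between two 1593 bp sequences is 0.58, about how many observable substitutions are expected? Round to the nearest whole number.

643

Invert JC69: p = (3/4)(1 − e^(−4d/3)) = 0.75 × (1 − e^(-0.773333)) = 0.75 × (1 − 0.461472) = 0.403896.
Expected differing sites = pL ≈ 0.403896 × 1593 = 643.406328 ≈ 643.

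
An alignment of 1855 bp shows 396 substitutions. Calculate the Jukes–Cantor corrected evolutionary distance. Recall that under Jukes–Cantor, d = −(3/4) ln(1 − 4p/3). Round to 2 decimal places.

p = 396/1855 ≈ 0.213477.
d = −(3/4) ln(1 − 4p/3) = −0.75 ln(1 − 0.284636) = −0.75 ln(0.715364)
  = −0.75 × (-0.334964) = 0.251223 substitutions/site.

0.25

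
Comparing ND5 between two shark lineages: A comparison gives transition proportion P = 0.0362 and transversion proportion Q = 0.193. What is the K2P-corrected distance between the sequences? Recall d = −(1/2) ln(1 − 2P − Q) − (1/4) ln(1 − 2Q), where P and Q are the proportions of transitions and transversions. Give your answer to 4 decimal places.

Under the Kimura two-parameter model, d = −½ ln(1 − 2P − Q) − ¼ ln(1 − 2Q).
1 − 2P − Q = 0.7346, giving −½ ln(0.7346) = 0.154215.
1 − 2Q = 0.614, giving −¼ ln(0.614) = 0.121940.
d = 0.154215 + 0.121940 = 0.276155.

0.2762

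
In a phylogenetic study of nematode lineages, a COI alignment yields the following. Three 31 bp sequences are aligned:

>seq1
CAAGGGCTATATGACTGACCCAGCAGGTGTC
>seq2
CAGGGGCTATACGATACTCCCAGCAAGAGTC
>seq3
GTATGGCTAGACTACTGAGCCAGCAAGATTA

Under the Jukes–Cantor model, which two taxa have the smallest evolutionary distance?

seq1 and seq2

seq1–seq2: 8/31 differ, p = 0.258, d = 0.316.
seq1–seq3: 11/31 differ, p = 0.355, d = 0.481.
seq2–seq3: 13/31 differ, p = 0.419, d = 0.614.
The smallest distance is between seq1 and seq2.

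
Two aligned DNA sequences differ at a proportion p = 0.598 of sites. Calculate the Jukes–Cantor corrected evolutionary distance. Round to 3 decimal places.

d = −(3/4) ln(1 − 4p/3) = −0.75 ln(1 − 0.797333) = −0.75 ln(0.202667)
  = −0.75 × (-1.596191) = 1.197143 substitutions/site.

1.197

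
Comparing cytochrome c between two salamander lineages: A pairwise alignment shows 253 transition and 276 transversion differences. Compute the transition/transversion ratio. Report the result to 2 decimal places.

0.92

R = 253/276 = 0.916666… ≈ 0.92 (to 2 d.p.).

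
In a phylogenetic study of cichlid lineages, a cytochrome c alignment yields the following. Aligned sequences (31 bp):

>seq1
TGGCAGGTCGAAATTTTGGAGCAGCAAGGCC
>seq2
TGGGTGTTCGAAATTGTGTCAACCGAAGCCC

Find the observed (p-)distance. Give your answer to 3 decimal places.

The sequences differ at 12 of 31 positions.
p = 12/31 = 0.387096… ≈ 0.387 (to 3 d.p.).

0.387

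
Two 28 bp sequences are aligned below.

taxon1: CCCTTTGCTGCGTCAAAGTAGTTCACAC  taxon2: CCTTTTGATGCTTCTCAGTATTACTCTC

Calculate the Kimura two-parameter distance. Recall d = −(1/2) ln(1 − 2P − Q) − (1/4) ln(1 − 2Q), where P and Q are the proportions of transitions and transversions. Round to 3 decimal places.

Of 28 sites, 1 differences are transitions and 8 are transversions, so P = 1/28 ≈ 0.035714 and Q = 8/28 ≈ 0.285714.
Under the Kimura two-parameter model, d = −½ ln(1 − 2P − Q) − ¼ ln(1 − 2Q).
1 − 2P − Q = 0.642858, giving −½ ln(0.642858) = 0.220916.
1 − 2Q = 0.428572, giving −¼ ln(0.428572) = 0.211824.
d = 0.220916 + 0.211824 = 0.432740.

0.433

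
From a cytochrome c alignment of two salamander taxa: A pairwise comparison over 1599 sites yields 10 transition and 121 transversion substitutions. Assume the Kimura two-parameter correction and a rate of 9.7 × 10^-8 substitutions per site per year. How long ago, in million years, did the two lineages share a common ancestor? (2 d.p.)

0.45

P = 10/1599 ≈ 0.006254 and Q = 121/1599 ≈ 0.075672.
Under the Kimura two-parameter model, d = −½ ln(1 − 2P − Q) − ¼ ln(1 − 2Q).
1 − 2P − Q = 0.91182, giving −½ ln(0.91182) = 0.046156.
1 − 2Q = 0.848656, giving −¼ ln(0.848656) = 0.041025.
d = 0.046156 + 0.041025 = 0.087181.
Under a molecular clock d = 2μt, so t = d/(2μ) = 0.087181 / (2 × 9.7 × 10^-8) = 0.45 million years.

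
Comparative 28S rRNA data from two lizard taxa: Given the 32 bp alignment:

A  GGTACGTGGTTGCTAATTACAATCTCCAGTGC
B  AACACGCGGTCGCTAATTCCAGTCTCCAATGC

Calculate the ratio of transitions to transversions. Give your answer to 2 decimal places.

Transitions are A↔G and C↔T; transversions are all other mismatches.
Transitions: 7. Transversions: 1.
R = 7/1 = 7.00.

7.00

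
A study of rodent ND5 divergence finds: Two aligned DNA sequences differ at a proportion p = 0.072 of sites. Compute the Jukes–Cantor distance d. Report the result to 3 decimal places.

0.076

d = −(3/4) ln(1 − 4p/3) = −0.75 ln(1 − 0.096) = −0.75 ln(0.904)
  = −0.75 × (-0.100926) = 0.075695 substitutions/site.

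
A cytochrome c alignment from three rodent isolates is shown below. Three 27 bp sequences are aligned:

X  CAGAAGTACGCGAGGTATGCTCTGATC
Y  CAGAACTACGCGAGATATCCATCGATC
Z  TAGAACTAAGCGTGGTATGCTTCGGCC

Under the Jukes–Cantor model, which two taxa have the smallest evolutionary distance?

X–Y: 6/27 differ, p = 0.222, d = 0.264.
X–Z: 8/27 differ, p = 0.296, d = 0.377.
Y–Z: 8/27 differ, p = 0.296, d = 0.377.
The smallest distance is between X and Y.

X and Y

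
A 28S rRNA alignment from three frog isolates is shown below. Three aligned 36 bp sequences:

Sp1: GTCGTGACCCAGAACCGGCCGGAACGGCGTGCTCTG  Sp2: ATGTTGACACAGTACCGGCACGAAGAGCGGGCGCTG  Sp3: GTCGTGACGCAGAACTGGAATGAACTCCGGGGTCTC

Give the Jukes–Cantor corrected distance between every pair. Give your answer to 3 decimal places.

d(Sp1,Sp2) = 0.392, d(Sp1,Sp3) = 0.347, d(Sp2,Sp3) = 0.548

Sp1–Sp2: 11/36 sites differ → p ≈ 0.305556, d = −0.75 ln(1 − 0.407408) = 0.392437 ≈ 0.392.
Sp1–Sp3: 10/36 sites differ → p ≈ 0.277778, d = −0.75 ln(1 − 0.370371) = 0.346968 ≈ 0.347.
Sp2–Sp3: 14/36 sites differ → p ≈ 0.388889, d = −0.75 ln(1 − 0.518519) = 0.548166 ≈ 0.548.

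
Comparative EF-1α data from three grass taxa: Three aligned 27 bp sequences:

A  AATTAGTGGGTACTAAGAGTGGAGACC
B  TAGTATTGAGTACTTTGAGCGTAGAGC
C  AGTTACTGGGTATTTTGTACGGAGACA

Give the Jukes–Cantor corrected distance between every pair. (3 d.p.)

d(A,B) = 0.441, d(A,C) = 0.441, d(B,C) = 0.588

A–B: 9/27 sites differ → p ≈ 0.333333, d = −0.75 ln(1 − 0.444444) = 0.440839 ≈ 0.441.
A–C: 9/27 sites differ → p ≈ 0.333333, d = −0.75 ln(1 − 0.444444) = 0.440839 ≈ 0.441.
B–C: 11/27 sites differ → p ≈ 0.407407, d = −0.75 ln(1 − 0.543209) = 0.587647 ≈ 0.588.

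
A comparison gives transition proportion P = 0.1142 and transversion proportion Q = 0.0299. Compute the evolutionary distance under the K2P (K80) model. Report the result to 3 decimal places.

Under the Kimura two-parameter model, d = −½ ln(1 − 2P − Q) − ¼ ln(1 − 2Q).
1 − 2P − Q = 0.7417, giving −½ ln(0.7417) = 0.149405.
1 − 2Q = 0.9402, giving −¼ ln(0.9402) = 0.015416.
d = 0.149405 + 0.015416 = 0.164821.

0.165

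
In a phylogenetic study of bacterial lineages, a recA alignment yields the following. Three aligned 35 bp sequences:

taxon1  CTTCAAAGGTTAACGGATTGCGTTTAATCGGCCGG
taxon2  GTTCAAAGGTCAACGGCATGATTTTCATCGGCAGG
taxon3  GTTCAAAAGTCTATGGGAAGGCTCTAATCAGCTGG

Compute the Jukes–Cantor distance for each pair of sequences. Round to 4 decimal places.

taxon1–taxon2: 8/35 sites differ → p ≈ 0.228571, d = −0.75 ln(1 − 0.304761) = 0.272625 ≈ 0.2726.
taxon1–taxon3: 13/35 sites differ → p ≈ 0.371429, d = −0.75 ln(1 − 0.495239) = 0.512753 ≈ 0.5128.
taxon2–taxon3: 11/35 sites differ → p ≈ 0.314286, d = −0.75 ln(1 − 0.419048) = 0.407315 ≈ 0.4073.

d(taxon1,taxon2) = 0.2726, d(taxon1,taxon3) = 0.5128, d(taxon2,taxon3) = 0.4073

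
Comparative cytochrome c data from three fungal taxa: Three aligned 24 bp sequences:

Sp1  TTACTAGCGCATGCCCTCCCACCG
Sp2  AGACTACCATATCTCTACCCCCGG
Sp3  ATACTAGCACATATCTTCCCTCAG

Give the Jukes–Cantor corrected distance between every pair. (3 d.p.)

d(Sp1,Sp2) = 0.708, d(Sp1,Sp3) = 0.369, d(Sp2,Sp3) = 0.369

Sp1–Sp2: 11/24 sites differ → p ≈ 0.458333, d = −0.75 ln(1 − 0.611111) = 0.708346 ≈ 0.708.
Sp1–Sp3: 7/24 sites differ → p ≈ 0.291667, d = −0.75 ln(1 − 0.388889) = 0.369358 ≈ 0.369.
Sp2–Sp3: 7/24 sites differ → p ≈ 0.291667, d = −0.75 ln(1 − 0.388889) = 0.369358 ≈ 0.369.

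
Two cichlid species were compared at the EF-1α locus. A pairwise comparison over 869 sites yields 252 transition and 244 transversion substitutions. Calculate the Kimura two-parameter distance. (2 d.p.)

1.19

P = 252/869 ≈ 0.289988 and Q = 244/869 ≈ 0.280783.
Under the Kimura two-parameter model, d = −½ ln(1 − 2P − Q) − ¼ ln(1 − 2Q).
1 − 2P − Q = 0.139241, giving −½ ln(0.139241) = 0.985775.
1 − 2Q = 0.438434, giving −¼ ln(0.438434) = 0.206136.
d = 0.985775 + 0.206136 = 1.191911.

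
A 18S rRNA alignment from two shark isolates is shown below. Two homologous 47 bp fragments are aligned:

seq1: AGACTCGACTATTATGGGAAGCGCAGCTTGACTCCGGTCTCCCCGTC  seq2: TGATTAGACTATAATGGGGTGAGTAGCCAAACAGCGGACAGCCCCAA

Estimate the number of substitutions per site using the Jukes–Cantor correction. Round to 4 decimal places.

0.5808

The sequences differ at 19 of 47 sites, so p = 19/47 ≈ 0.404255.
d = −(3/4) ln(1 − 4p/3) = −0.75 ln(1 − 0.539007) = −0.75 ln(0.460993)
  = −0.75 × (-0.774372) = 0.580779 substitutions/site.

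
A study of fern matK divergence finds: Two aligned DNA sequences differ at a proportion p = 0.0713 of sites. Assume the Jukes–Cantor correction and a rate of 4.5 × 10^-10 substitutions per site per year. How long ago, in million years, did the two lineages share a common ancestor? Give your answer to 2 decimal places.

d = −(3/4) ln(1 − 4p/3) = −0.75 ln(1 − 0.095067) = −0.75 ln(0.904933)
  = −0.75 × (-0.099894) = 0.074921 substitutions/site.
Under a molecular clock d = 2μt, so t = d/(2μ) = 0.074921 / (2 × 4.5 × 10^-10) = 83.25 million years.

83.25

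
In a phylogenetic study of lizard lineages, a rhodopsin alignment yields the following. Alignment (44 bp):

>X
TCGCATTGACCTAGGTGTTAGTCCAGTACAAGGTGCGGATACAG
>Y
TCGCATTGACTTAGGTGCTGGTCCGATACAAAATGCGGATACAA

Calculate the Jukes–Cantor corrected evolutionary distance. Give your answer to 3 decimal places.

0.208

The sequences differ at 8 of 44 sites (11, 18, 20, 25, 26, 32, 33, 44), so p = 8/44 ≈ 0.181818.
d = −(3/4) ln(1 − 4p/3) = −0.75 ln(1 − 0.242424) = −0.75 ln(0.757576)
  = −0.75 × (-0.277631) = 0.208223 substitutions/site.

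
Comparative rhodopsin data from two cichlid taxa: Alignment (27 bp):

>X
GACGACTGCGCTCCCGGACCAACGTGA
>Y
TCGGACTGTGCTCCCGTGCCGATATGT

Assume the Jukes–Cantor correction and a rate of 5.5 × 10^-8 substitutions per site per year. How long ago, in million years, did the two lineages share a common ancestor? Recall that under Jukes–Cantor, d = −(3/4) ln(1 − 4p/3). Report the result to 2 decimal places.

4.64

The sequences differ at 10 of 27 sites (1, 2, 3, 9, 17, 18, 21, 23, 24, 27), so p = 10/27 ≈ 0.37037.
d = −(3/4) ln(1 − 4p/3) = −0.75 ln(1 − 0.493827) = −0.75 ln(0.506173)
  = −0.75 × (-0.680877) = 0.510658 substitutions/site.
Under a molecular clock d = 2μt, so t = d/(2μ) = 0.510658 / (2 × 5.5 × 10^-8) = 4.64 million years.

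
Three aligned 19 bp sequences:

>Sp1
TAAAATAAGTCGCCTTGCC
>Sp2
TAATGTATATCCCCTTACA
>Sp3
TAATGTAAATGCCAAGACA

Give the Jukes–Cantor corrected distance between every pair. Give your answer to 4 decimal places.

d(Sp1,Sp2) = 0.5068, d(Sp1,Sp3) = 0.9074, d(Sp2,Sp3) = 0.3241

Sp1–Sp2: 7/19 sites differ → p ≈ 0.368421, d = −0.75 ln(1 − 0.491228) = 0.506816 ≈ 0.5068.
Sp1–Sp3: 10/19 sites differ → p ≈ 0.526316, d = −0.75 ln(1 − 0.701755) = 0.907380 ≈ 0.9074.
Sp2–Sp3: 5/19 sites differ → p ≈ 0.263158, d = −0.75 ln(1 − 0.350877) = 0.324100 ≈ 0.3241.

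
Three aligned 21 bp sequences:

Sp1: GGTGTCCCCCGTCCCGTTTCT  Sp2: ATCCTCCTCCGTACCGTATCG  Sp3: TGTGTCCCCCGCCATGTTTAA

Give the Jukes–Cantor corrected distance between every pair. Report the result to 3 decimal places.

d(Sp1,Sp2) = 0.532, d(Sp1,Sp3) = 0.360, d(Sp2,Sp3) = 1.076

Sp1–Sp2: 8/21 sites differ → p ≈ 0.380952, d = −0.75 ln(1 − 0.507936) = 0.531860 ≈ 0.532.
Sp1–Sp3: 6/21 sites differ → p ≈ 0.285714, d = −0.75 ln(1 − 0.380952) = 0.359679 ≈ 0.360.
Sp2–Sp3: 12/21 sites differ → p ≈ 0.571429, d = −0.75 ln(1 − 0.761905) = 1.076314 ≈ 1.076.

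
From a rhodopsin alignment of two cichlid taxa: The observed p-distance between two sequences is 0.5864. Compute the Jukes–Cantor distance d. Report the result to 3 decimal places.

d = −(3/4) ln(1 − 4p/3) = −0.75 ln(1 − 0.781867) = −0.75 ln(0.218133)
  = −0.75 × (-1.522650) = 1.141988 substitutions/site.

1.142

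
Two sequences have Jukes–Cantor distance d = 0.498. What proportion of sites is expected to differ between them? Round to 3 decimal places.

0.364

p = (3/4)(1 − e^(−4d/3)) = 0.75 × (1 − e^(-0.664)) = 0.75 × (1 − 0.514788) = 0.363909.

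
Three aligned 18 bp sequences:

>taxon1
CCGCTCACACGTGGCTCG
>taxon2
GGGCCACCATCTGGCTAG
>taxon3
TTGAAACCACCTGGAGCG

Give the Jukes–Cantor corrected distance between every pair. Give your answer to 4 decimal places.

d(taxon1,taxon2) = 0.6735, d(taxon1,taxon3) = 0.8240, d(taxon2,taxon3) = 0.6735

taxon1–taxon2: 8/18 sites differ → p ≈ 0.444444, d = −0.75 ln(1 − 0.592592) = 0.673455 ≈ 0.6735.
taxon1–taxon3: 9/18 sites differ → p = 0.5, d = −0.75 ln(1 − 0.666667) = 0.823960 ≈ 0.8240.
taxon2–taxon3: 8/18 sites differ → p ≈ 0.444444, d = −0.75 ln(1 − 0.592592) = 0.673455 ≈ 0.6735.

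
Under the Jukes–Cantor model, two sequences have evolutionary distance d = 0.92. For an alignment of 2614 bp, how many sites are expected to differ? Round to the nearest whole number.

Invert JC69: p = (3/4)(1 − e^(−4d/3)) = 0.75 × (1 − e^(-1.226667)) = 0.75 × (1 − 0.293268) = 0.530049.
Expected differing sites = pL ≈ 0.530049 × 2614 = 1385.548086 ≈ 1386.

1386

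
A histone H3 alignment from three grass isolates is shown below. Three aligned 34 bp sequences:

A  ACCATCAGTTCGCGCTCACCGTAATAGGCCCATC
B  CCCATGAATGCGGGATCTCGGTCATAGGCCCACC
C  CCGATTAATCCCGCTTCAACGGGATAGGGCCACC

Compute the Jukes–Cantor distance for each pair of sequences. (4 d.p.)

d(A,B) = 0.3734, d(A,C) = 0.5972, d(B,C) = 0.4770

A–B: 10/34 sites differ → p ≈ 0.294118, d = −0.75 ln(1 − 0.392157) = 0.373379 ≈ 0.3734.
A–C: 14/34 sites differ → p ≈ 0.411765, d = −0.75 ln(1 − 0.54902) = 0.597249 ≈ 0.5972.
B–C: 12/34 sites differ → p ≈ 0.352941, d = −0.75 ln(1 − 0.470588) = 0.476991 ≈ 0.4770.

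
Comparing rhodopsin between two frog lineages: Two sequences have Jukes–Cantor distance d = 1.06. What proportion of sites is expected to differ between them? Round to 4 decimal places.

0.5675

p = (3/4)(1 − e^(−4d/3)) = 0.75 × (1 − e^(-1.413333)) = 0.75 × (1 − 0.243331) = 0.567502.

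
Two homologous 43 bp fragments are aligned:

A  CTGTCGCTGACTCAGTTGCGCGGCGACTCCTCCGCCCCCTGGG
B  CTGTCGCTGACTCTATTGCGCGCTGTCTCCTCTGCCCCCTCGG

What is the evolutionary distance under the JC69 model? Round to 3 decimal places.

0.184

The sequences differ at 7 of 43 sites (14, 15, 23, 24, 26, 33, 41), so p = 7/43 ≈ 0.162791.
d = −(3/4) ln(1 − 4p/3) = −0.75 ln(1 − 0.217055) = −0.75 ln(0.782945)
  = −0.75 × (-0.244693) = 0.183520 substitutions/site.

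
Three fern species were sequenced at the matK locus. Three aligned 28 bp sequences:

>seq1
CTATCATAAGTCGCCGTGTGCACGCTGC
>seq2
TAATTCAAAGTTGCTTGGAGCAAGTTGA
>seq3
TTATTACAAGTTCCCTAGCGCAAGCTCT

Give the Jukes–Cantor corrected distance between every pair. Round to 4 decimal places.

seq1–seq2: 13/28 sites differ → p ≈ 0.464286, d = −0.75 ln(1 − 0.619048) = 0.723811 ≈ 0.7238.
seq1–seq3: 11/28 sites differ → p ≈ 0.392857, d = −0.75 ln(1 − 0.523809) = 0.556452 ≈ 0.5565.
seq2–seq3: 10/28 sites differ → p ≈ 0.357143, d = −0.75 ln(1 − 0.476191) = 0.484971 ≈ 0.4850.

d(seq1,seq2) = 0.7238, d(seq1,seq3) = 0.5565, d(seq2,seq3) = 0.4850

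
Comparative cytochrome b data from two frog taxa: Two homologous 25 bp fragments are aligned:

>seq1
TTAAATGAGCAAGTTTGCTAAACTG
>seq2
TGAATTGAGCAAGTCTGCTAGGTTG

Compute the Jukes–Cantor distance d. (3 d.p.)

The sequences differ at 6 of 25 sites (2, 5, 15, 21, 22, 23), so p = 6/25 = 0.24.
d = −(3/4) ln(1 − 4p/3) = −0.75 ln(1 − 0.32) = −0.75 ln(0.68)
  = −0.75 × (-0.385662) = 0.289247 substitutions/site.

0.289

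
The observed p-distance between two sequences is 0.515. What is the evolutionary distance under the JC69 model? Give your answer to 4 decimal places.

d = −(3/4) ln(1 − 4p/3) = −0.75 ln(1 − 0.686667) = −0.75 ln(0.313333)
  = −0.75 × (-1.160489) = 0.870367 substitutions/site.

0.8704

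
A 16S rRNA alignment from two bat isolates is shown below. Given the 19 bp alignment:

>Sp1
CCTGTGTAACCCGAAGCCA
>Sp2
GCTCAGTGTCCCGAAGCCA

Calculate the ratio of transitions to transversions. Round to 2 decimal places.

0.25

Transitions are A↔G and C↔T; transversions are all other mismatches.
Transitions: 1. Transversions: 4.
R = 1/4 = 0.25.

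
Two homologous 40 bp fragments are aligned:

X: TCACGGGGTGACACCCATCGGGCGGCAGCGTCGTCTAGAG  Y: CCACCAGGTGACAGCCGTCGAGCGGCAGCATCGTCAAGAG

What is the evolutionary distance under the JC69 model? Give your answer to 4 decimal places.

0.2326

The sequences differ at 8 of 40 sites (1, 5, 6, 14, 17, 21, 30, 36), so p = 8/40 = 0.2.
d = −(3/4) ln(1 − 4p/3) = −0.75 ln(1 − 0.266667) = −0.75 ln(0.733333)
  = −0.75 × (-0.310155) = 0.232616 substitutions/site.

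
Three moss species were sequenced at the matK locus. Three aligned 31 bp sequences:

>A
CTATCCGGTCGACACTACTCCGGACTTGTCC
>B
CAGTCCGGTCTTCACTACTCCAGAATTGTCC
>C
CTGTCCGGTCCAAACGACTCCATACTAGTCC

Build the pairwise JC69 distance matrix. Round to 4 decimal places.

A–B: 6/31 sites differ → p ≈ 0.193548, d = −0.75 ln(1 − 0.258064) = 0.223869 ≈ 0.2239.
A–C: 7/31 sites differ → p ≈ 0.225806, d = −0.75 ln(1 − 0.301075) = 0.268659 ≈ 0.2687.
B–C: 8/31 sites differ → p ≈ 0.258065, d = −0.75 ln(1 − 0.344087) = 0.316295 ≈ 0.3163.

d(A,B) = 0.2239, d(A,C) = 0.2687, d(B,C) = 0.3163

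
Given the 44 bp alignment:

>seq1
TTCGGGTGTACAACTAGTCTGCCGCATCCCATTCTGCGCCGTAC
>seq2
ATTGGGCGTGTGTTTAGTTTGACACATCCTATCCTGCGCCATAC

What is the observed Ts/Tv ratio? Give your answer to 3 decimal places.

3.667

Transitions are A↔G and C↔T; transversions are all other mismatches.
Transitions: 11. Transversions: 3.
R = 11/3 = 3.666666… ≈ 3.667 (to 3 d.p.).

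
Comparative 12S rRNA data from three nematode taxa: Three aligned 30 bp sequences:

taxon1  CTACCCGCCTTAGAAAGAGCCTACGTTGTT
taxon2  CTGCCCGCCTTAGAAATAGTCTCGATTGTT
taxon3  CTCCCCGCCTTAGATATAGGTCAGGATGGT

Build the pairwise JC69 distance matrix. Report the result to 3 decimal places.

d(taxon1,taxon2) = 0.233, d(taxon1,taxon3) = 0.383, d(taxon2,taxon3) = 0.383

taxon1–taxon2: 6/30 sites differ → p = 0.2, d = −0.75 ln(1 − 0.266667) = 0.232617 ≈ 0.233.
taxon1–taxon3: 9/30 sites differ → p = 0.3, d = −0.75 ln(1 − 0.4) = 0.383119 ≈ 0.383.
taxon2–taxon3: 9/30 sites differ → p = 0.3, d = −0.75 ln(1 − 0.4) = 0.383119 ≈ 0.383.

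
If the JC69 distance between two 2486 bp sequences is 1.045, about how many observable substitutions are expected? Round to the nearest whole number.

1402

Invert JC69: p = (3/4)(1 − e^(−4d/3)) = 0.75 × (1 − e^(-1.393333)) = 0.75 × (1 − 0.248247) = 0.563815.
Expected differing sites = pL ≈ 0.563815 × 2486 = 1401.64409 ≈ 1402.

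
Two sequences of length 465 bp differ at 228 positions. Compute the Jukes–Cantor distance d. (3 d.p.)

p = 228/465 ≈ 0.490323.
d = −(3/4) ln(1 − 4p/3) = −0.75 ln(1 − 0.653764) = −0.75 ln(0.346236)
  = −0.75 × (-1.060635) = 0.795476 substitutions/site.

0.795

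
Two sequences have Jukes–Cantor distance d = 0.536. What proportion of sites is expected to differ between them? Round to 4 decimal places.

p = (3/4)(1 − e^(−4d/3)) = 0.75 × (1 − e^(-0.714667)) = 0.75 × (1 − 0.489355) = 0.382984.

0.3830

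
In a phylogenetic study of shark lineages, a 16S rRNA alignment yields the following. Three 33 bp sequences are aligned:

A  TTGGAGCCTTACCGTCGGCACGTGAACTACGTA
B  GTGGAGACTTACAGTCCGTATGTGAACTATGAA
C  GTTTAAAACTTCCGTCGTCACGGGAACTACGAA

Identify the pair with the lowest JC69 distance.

A–B: 8/33 differ, p = 0.242, d = 0.293.
A–C: 11/33 differ, p = 0.333, d = 0.441.
B–C: 13/33 differ, p = 0.394, d = 0.559.
The smallest distance is between A and B.

A and B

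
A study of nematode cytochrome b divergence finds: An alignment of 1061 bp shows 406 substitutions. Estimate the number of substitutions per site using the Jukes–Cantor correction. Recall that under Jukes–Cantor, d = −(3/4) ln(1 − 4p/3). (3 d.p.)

0.535

p = 406/1061 ≈ 0.382658.
d = −(3/4) ln(1 − 4p/3) = −0.75 ln(1 − 0.510211) = −0.75 ln(0.489789)
  = −0.75 × (-0.713781) = 0.535336 substitutions/site.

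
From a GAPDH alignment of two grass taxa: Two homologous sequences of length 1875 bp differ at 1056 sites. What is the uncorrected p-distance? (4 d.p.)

0.5632

p = 1056/1875 = 0.5632.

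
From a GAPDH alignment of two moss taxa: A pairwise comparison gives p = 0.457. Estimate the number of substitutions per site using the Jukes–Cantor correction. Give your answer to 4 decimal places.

0.7049

d = −(3/4) ln(1 − 4p/3) = −0.75 ln(1 − 0.609333) = −0.75 ln(0.390667)
  = −0.75 × (-0.939900) = 0.704925 substitutions/site.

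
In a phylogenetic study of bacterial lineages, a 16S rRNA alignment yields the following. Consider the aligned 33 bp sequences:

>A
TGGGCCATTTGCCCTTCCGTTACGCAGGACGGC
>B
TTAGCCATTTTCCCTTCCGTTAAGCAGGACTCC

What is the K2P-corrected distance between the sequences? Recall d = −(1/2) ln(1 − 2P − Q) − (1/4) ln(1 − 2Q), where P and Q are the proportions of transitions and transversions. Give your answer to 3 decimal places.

0.209

Of 33 sites, 1 differences are transitions and 5 are transversions, so P = 1/33 ≈ 0.030303 and Q = 5/33 ≈ 0.151515.
Under the Kimura two-parameter model, d = −½ ln(1 − 2P − Q) − ¼ ln(1 − 2Q).
1 − 2P − Q = 0.787879, giving −½ ln(0.787879) = 0.119205.
1 − 2Q = 0.69697, giving −¼ ln(0.69697) = 0.090253.
d = 0.119205 + 0.090253 = 0.209458.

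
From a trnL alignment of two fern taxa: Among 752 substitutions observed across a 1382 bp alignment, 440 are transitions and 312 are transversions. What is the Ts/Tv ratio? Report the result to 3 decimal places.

R = 440/312 = 1.410256… ≈ 1.410 (to 3 d.p.).

1.410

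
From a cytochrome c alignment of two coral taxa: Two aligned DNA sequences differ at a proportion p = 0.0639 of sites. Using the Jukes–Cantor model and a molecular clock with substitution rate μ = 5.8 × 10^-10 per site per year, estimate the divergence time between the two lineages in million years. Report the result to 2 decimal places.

d = −(3/4) ln(1 − 4p/3) = −0.75 ln(1 − 0.0852) = −0.75 ln(0.9148)
  = −0.75 × (-0.089050) = 0.066788 substitutions/site.
Under a molecular clock d = 2μt, so t = d/(2μ) = 0.066788 / (2 × 5.8 × 10^-10) = 57.58 million years.

57.58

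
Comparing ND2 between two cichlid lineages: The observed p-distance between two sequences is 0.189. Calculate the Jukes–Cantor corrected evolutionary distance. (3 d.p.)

d = −(3/4) ln(1 − 4p/3) = −0.75 ln(1 − 0.252) = −0.75 ln(0.748)
  = −0.75 × (-0.290352) = 0.217764 substitutions/site.

0.218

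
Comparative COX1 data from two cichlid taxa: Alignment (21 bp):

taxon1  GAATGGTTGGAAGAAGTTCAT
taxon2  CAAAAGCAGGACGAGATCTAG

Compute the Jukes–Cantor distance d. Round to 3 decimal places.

The sequences differ at 11 of 21 sites, so p = 11/21 ≈ 0.52381.
d = −(3/4) ln(1 − 4p/3) = −0.75 ln(1 − 0.698413) = −0.75 ln(0.301587)
  = −0.75 × (-1.198697) = 0.899023 substitutions/site.

0.899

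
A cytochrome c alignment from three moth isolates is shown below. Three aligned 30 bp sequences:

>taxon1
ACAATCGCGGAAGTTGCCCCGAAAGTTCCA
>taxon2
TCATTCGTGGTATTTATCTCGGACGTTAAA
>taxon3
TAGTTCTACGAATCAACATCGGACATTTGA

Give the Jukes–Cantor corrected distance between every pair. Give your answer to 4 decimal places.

d(taxon1,taxon2) = 0.5716, d(taxon1,taxon3) = 1.2071, d(taxon2,taxon3) = 0.6467

taxon1–taxon2: 12/30 sites differ → p = 0.4, d = −0.75 ln(1 − 0.533333) = 0.571605 ≈ 0.5716.
taxon1–taxon3: 18/30 sites differ → p = 0.6, d = −0.75 ln(1 − 0.8) = 1.207078 ≈ 1.2071.
taxon2–taxon3: 13/30 sites differ → p ≈ 0.433333, d = −0.75 ln(1 − 0.577777) = 0.646666 ≈ 0.6467.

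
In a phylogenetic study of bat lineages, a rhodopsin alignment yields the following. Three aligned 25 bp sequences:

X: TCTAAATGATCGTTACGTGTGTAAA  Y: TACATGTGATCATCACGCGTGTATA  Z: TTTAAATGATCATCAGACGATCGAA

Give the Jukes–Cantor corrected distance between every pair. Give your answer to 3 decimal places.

d(X,Y) = 0.417, d(X,Z) = 0.572, d(Y,Z) = 0.663

X–Y: 8/25 sites differ → p = 0.32, d = −0.75 ln(1 − 0.426667) = 0.417216 ≈ 0.417.
X–Z: 10/25 sites differ → p = 0.4, d = −0.75 ln(1 − 0.533333) = 0.571605 ≈ 0.572.
Y–Z: 11/25 sites differ → p = 0.44, d = −0.75 ln(1 − 0.586667) = 0.662626 ≈ 0.663.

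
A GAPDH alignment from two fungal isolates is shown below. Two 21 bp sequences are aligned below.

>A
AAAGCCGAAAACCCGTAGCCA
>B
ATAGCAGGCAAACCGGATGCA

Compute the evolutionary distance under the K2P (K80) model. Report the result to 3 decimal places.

Of 21 sites, 1 differences are transitions and 7 are transversions, so P = 1/21 ≈ 0.047619 and Q = 7/21 ≈ 0.333333.
Under the Kimura two-parameter model, d = −½ ln(1 − 2P − Q) − ¼ ln(1 − 2Q).
1 − 2P − Q = 0.571429, giving −½ ln(0.571429) = 0.279808.
1 − 2Q = 0.333334, giving −¼ ln(0.333334) = 0.274653.
d = 0.279808 + 0.274653 = 0.554461.

0.554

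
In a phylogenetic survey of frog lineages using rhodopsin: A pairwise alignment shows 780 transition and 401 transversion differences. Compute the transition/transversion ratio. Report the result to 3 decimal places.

R = 780/401 = 1.945137… ≈ 1.945 (to 3 d.p.).

1.945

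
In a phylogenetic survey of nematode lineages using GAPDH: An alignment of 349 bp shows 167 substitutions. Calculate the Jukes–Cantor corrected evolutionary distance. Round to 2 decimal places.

0.76

p = 167/349 ≈ 0.47851.
d = −(3/4) ln(1 − 4p/3) = −0.75 ln(1 − 0.638013) = −0.75 ln(0.361987)
  = −0.75 × (-1.016147) = 0.762110 substitutions/site.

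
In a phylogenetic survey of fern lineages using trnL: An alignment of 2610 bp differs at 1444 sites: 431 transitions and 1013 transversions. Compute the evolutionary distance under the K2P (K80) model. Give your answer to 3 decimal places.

1.008

P = 431/2610 ≈ 0.165134 and Q = 1013/2610 ≈ 0.388123.
Under the Kimura two-parameter model, d = −½ ln(1 − 2P − Q) − ¼ ln(1 − 2Q).
1 − 2P − Q = 0.281609, giving −½ ln(0.281609) = 0.633618.
1 − 2Q = 0.223754, giving −¼ ln(0.223754) = 0.374302.
d = 0.633618 + 0.374302 = 1.007920.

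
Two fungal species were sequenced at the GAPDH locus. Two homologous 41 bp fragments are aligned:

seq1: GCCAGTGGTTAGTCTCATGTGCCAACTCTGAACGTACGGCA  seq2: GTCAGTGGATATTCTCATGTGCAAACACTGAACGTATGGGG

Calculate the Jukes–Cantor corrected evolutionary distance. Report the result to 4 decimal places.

0.2260

The sequences differ at 8 of 41 sites (2, 9, 12, 23, 27, 37, 40, 41), so p = 8/41 ≈ 0.195122.
d = −(3/4) ln(1 − 4p/3) = −0.75 ln(1 − 0.260163) = −0.75 ln(0.739837)
  = −0.75 × (-0.301325) = 0.225994 substitutions/site.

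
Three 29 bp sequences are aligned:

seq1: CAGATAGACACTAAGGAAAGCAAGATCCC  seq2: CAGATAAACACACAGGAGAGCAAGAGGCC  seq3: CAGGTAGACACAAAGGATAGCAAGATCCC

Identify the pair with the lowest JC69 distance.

seq1 and seq3

seq1–seq2: 6/29 differ, p = 0.207, d = 0.242.
seq1–seq3: 3/29 differ, p = 0.103, d = 0.111.
seq2–seq3: 6/29 differ, p = 0.207, d = 0.242.
The smallest distance is between seq1 and seq3.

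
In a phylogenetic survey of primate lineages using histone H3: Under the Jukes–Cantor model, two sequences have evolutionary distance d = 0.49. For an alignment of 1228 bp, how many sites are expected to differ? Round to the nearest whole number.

442

Invert JC69: p = (3/4)(1 − e^(−4d/3)) = 0.75 × (1 − e^(-0.653333)) = 0.75 × (1 − 0.520309) = 0.359768.
Expected differing sites = pL ≈ 0.359768 × 1228 = 441.795104 ≈ 442.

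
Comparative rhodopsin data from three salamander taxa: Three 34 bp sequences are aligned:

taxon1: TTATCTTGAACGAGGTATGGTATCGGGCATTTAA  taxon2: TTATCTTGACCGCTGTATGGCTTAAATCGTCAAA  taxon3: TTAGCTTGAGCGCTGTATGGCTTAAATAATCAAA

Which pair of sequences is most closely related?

taxon2 and taxon3

taxon1–taxon2: 12/34 differ, p = 0.353, d = 0.477.
taxon1–taxon3: 13/34 differ, p = 0.382, d = 0.535.
taxon2–taxon3: 4/34 differ, p = 0.118, d = 0.128.
The smallest distance is between taxon2 and taxon3.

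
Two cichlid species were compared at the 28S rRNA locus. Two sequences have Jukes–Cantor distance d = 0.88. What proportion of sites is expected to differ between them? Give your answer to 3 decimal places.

p = (3/4)(1 − e^(−4d/3)) = 0.75 × (1 − e^(-1.173333)) = 0.75 × (1 − 0.309334) = 0.518000.

0.518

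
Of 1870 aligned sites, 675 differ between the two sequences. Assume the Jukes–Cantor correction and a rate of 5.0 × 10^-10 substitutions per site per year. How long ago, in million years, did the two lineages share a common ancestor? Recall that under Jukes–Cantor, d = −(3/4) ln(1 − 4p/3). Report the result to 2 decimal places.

492.30

p = 675/1870 ≈ 0.360963.
d = −(3/4) ln(1 − 4p/3) = −0.75 ln(1 − 0.481284) = −0.75 ln(0.518716)
  = −0.75 × (-0.656399) = 0.492299 substitutions/site.
Under a molecular clock d = 2μt, so t = d/(2μ) = 0.492299 / (2 × 5.0 × 10^-10) = 492.30 million years.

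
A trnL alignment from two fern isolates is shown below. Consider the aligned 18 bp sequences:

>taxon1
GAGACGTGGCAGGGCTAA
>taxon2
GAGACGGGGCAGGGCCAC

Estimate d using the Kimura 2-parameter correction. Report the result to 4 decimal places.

Of 18 sites, 1 differences are transitions and 2 are transversions, so P = 1/18 ≈ 0.055556 and Q = 2/18 ≈ 0.111111.
Under the Kimura two-parameter model, d = −½ ln(1 − 2P − Q) − ¼ ln(1 − 2Q).
1 − 2P − Q = 0.777777, giving −½ ln(0.777777) = 0.125658.
1 − 2Q = 0.777778, giving −¼ ln(0.777778) = 0.062829.
d = 0.125658 + 0.062829 = 0.188487.

0.1885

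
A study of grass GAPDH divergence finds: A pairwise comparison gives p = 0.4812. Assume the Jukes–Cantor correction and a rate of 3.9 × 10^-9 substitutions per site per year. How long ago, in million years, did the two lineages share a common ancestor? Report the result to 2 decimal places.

98.66

d = −(3/4) ln(1 − 4p/3) = −0.75 ln(1 − 0.6416) = −0.75 ln(0.3584)
  = −0.75 × (-1.026106) = 0.769580 substitutions/site.
Under a molecular clock d = 2μt, so t = d/(2μ) = 0.769580 / (2 × 3.9 × 10^-9) = 98.66 million years.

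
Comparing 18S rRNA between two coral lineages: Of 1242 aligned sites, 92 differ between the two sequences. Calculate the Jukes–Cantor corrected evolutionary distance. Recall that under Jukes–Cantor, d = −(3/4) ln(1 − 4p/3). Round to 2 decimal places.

p = 92/1242 ≈ 0.074074.
d = −(3/4) ln(1 − 4p/3) = −0.75 ln(1 − 0.098765) = −0.75 ln(0.901235)
  = −0.75 × (-0.103989) = 0.077992 substitutions/site.

0.08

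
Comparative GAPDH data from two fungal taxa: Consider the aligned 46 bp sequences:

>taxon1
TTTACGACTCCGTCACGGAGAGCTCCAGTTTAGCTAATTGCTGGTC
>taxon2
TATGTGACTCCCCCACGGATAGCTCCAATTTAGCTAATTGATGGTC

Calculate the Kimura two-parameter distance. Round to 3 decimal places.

Of 46 sites, 4 differences are transitions and 4 are transversions, so P = 4/46 ≈ 0.086957 and Q = 4/46 ≈ 0.086957.
Under the Kimura two-parameter model, d = −½ ln(1 − 2P − Q) − ¼ ln(1 − 2Q).
1 − 2P − Q = 0.739129, giving −½ ln(0.739129) = 0.151141.
1 − 2Q = 0.826086, giving −¼ ln(0.826086) = 0.047764.
d = 0.151141 + 0.047764 = 0.198905.

0.199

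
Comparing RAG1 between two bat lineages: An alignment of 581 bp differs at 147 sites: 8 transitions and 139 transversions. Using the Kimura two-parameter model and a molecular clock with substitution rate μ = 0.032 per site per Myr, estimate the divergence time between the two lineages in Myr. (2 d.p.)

4.97

P = 8/581 ≈ 0.013769 and Q = 139/581 ≈ 0.239243.
Under the Kimura two-parameter model, d = −½ ln(1 − 2P − Q) − ¼ ln(1 − 2Q).
1 − 2P − Q = 0.733219, giving −½ ln(0.733219) = 0.155155.
1 − 2Q = 0.521514, giving −¼ ln(0.521514) = 0.162755.
d = 0.155155 + 0.162755 = 0.317910.
Under a molecular clock d = 2μt, so t = d/(2μ) = 0.317910 / (2 × 0.032) = 4.97 Myr.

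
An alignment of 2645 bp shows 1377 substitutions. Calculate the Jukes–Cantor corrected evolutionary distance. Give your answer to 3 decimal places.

p = 1377/2645 ≈ 0.520605.
d = −(3/4) ln(1 − 4p/3) = −0.75 ln(1 − 0.69414) = −0.75 ln(0.30586)
  = −0.75 × (-1.184628) = 0.888471 substitutions/site.

0.888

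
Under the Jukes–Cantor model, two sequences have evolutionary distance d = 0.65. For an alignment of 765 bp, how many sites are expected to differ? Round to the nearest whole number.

Invert JC69: p = (3/4)(1 − e^(−4d/3)) = 0.75 × (1 − e^(-0.866667)) = 0.75 × (1 − 0.420350) = 0.434738.
Expected differing sites = pL ≈ 0.434738 × 765 = 332.57457 ≈ 333.

333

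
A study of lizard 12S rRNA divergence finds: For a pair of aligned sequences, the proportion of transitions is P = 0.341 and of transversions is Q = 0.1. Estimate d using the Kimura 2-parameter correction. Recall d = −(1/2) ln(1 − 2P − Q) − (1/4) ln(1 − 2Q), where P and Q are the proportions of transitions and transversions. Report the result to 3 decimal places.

0.817

Under the Kimura two-parameter model, d = −½ ln(1 − 2P − Q) − ¼ ln(1 − 2Q).
1 − 2P − Q = 0.218, giving −½ ln(0.218) = 0.761630.
1 − 2Q = 0.8, giving −¼ ln(0.8) = 0.055786.
d = 0.761630 + 0.055786 = 0.817416.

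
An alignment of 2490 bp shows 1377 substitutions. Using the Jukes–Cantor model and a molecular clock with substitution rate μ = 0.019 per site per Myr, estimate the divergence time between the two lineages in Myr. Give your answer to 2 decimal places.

p = 1377/2490 ≈ 0.553012.
d = −(3/4) ln(1 − 4p/3) = −0.75 ln(1 − 0.737349) = −0.75 ln(0.262651)
  = −0.75 × (-1.336929) = 1.002697 substitutions/site.
Under a molecular clock d = 2μt, so t = d/(2μ) = 1.002697 / (2 × 0.019) = 26.39 Myr.

26.39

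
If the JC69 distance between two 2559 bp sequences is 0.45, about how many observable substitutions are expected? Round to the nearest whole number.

Invert JC69: p = (3/4)(1 − e^(−4d/3)) = 0.75 × (1 − e^(-0.6)) = 0.75 × (1 − 0.548812) = 0.338391.
Expected differing sites = pL ≈ 0.338391 × 2559 = 865.942569 ≈ 866.

866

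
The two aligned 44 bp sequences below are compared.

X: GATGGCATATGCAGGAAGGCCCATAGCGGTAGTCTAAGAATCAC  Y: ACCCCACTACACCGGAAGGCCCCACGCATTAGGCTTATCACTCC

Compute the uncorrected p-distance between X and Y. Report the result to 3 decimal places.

0.500

The sequences differ at 22 of 44 positions.
p = 22/44 = 0.500.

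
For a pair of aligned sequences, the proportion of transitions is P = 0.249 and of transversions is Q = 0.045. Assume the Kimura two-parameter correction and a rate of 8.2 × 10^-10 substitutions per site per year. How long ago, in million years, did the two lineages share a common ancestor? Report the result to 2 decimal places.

253.12

Under the Kimura two-parameter model, d = −½ ln(1 − 2P − Q) − ¼ ln(1 − 2Q).
1 − 2P − Q = 0.457, giving −½ ln(0.457) = 0.391536.
1 − 2Q = 0.91, giving −¼ ln(0.91) = 0.023578.
d = 0.391536 + 0.023578 = 0.415114.
Under a molecular clock d = 2μt, so t = d/(2μ) = 0.415114 / (2 × 8.2 × 10^-10) = 253.12 million years.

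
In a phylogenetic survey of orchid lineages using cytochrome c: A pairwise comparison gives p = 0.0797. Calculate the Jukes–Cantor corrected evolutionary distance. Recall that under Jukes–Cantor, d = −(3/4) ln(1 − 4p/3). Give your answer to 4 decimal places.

0.0843

d = −(3/4) ln(1 − 4p/3) = −0.75 ln(1 − 0.106267) = −0.75 ln(0.893733)
  = −0.75 × (-0.112348) = 0.084261 substitutions/site.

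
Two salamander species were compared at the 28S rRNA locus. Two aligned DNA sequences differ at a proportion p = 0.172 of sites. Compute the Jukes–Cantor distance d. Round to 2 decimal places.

d = −(3/4) ln(1 − 4p/3) = −0.75 ln(1 − 0.229333) = −0.75 ln(0.770667)
  = −0.75 × (-0.260499) = 0.195374 substitutions/site.

0.20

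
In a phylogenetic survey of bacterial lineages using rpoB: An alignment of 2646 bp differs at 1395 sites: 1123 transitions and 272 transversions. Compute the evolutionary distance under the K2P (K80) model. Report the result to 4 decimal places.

P = 1123/2646 ≈ 0.424414 and Q = 272/2646 ≈ 0.102797.
Under the Kimura two-parameter model, d = −½ ln(1 − 2P − Q) − ¼ ln(1 − 2Q).
1 − 2P − Q = 0.048375, giving −½ ln(0.048375) = 1.514386.
1 − 2Q = 0.794406, giving −¼ ln(0.794406) = 0.057540.
d = 1.514386 + 0.057540 = 1.571926.

1.5719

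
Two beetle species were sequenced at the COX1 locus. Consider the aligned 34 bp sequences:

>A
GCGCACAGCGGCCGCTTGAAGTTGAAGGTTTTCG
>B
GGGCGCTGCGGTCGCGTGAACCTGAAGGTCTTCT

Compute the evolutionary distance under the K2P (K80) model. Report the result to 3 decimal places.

0.328

Of 34 sites, 4 differences are transitions and 5 are transversions, so P = 4/34 ≈ 0.117647 and Q = 5/34 ≈ 0.147059.
Under the Kimura two-parameter model, d = −½ ln(1 − 2P − Q) − ¼ ln(1 − 2Q).
1 − 2P − Q = 0.617647, giving −½ ln(0.617647) = 0.240919.
1 − 2Q = 0.705882, giving −¼ ln(0.705882) = 0.087077.
d = 0.240919 + 0.087077 = 0.327996.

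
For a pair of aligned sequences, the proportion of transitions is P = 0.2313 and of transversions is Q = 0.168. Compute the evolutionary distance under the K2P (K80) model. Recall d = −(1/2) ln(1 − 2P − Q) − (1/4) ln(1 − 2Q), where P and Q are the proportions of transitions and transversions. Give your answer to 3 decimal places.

0.600

Under the Kimura two-parameter model, d = −½ ln(1 − 2P − Q) − ¼ ln(1 − 2Q).
1 − 2P − Q = 0.3694, giving −½ ln(0.3694) = 0.497938.
1 − 2Q = 0.664, giving −¼ ln(0.664) = 0.102368.
d = 0.497938 + 0.102368 = 0.600306.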